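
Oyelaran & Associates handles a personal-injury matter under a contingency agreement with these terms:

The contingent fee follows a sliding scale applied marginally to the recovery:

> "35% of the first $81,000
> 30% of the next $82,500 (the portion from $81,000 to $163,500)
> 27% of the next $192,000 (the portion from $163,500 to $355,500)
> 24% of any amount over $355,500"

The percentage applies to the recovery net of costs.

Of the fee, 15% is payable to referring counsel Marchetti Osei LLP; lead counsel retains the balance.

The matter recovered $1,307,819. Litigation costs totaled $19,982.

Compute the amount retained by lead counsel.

Fee base (net of costs): $1,307,819 − $19,982 = $1,287,837
First $81,000 at 35% = $28,350.00
Next $82,500 at 30% = $24,750.00
Next $192,000 at 27% = $51,840.00
Remaining $932,337 at 24% = $223,760.88
Fee: $28,350.00 + $24,750.00 + $51,840.00 + $223,760.88 = $328,700.88
Referral share: 15% of $328,700.88 = $49,305.13; lead counsel retains $328,700.88 − $49,305.13 = $279,395.75.

$279,395.75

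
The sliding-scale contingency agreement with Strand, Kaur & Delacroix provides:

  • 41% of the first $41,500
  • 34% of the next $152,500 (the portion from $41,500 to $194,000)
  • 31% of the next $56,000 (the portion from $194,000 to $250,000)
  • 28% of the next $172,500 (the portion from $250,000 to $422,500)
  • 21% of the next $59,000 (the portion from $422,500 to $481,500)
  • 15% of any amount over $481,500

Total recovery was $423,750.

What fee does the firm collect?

First $41,500 at 41% = $17,015.00
Next $152,500 at 34% = $51,850.00
Next $56,000 at 31% = $17,360.00
Next $172,500 at 28% = $48,300.00
Remaining $1,250 at 21% = $262.50
Fee: $17,015.00 + $51,850.00 + $17,360.00 + $48,300.00 + $262.50 = $134,787.50

$134,787.50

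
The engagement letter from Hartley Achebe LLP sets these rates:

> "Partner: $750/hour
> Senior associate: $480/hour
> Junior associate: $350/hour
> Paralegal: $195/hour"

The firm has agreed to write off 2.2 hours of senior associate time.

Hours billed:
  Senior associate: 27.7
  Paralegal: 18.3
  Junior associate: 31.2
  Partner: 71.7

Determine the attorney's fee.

Partner: 71.7 × $750 = $53,775.00
Senior associate: 27.7 × $480 = $13,296.00
Junior associate: 31.2 × $350 = $10,920.00
Paralegal: 18.3 × $195 = $3,568.50
Subtotal: $81,559.50
Write-off: 2.2 × $480 = $1,056.00
Total: $81,559.50 − $1,056.00 = $80,503.50

$80,503.50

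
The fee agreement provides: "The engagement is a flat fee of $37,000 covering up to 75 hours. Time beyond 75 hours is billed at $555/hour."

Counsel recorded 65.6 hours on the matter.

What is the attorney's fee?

65.6 hours is within the 75-hour scope; only the flat fee applies.

$37,000.00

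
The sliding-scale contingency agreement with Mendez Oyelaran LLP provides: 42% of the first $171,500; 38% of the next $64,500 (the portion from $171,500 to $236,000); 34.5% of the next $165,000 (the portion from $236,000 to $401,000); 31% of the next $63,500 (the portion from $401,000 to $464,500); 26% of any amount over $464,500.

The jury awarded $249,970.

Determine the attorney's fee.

First $171,500 at 42% = $72,030.00
Next $64,500 at 38% = $24,510.00
Remaining $13,970 at 34.5% = $4,819.65
Fee: $72,030.00 + $24,510.00 + $4,819.65 = $101,359.65

$101,359.65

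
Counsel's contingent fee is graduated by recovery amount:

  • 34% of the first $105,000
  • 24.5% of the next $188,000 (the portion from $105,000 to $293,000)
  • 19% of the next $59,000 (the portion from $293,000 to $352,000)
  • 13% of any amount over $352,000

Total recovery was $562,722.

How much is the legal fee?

First $105,000 at 34% = $35,700.00
Next $188,000 at 24.5% = $46,060.00
Next $59,000 at 19% = $11,210.00
Remaining $210,722 at 13% = $27,393.86
Fee: $35,700.00 + $46,060.00 + $11,210.00 + $27,393.86 = $120,363.86

$120,363.86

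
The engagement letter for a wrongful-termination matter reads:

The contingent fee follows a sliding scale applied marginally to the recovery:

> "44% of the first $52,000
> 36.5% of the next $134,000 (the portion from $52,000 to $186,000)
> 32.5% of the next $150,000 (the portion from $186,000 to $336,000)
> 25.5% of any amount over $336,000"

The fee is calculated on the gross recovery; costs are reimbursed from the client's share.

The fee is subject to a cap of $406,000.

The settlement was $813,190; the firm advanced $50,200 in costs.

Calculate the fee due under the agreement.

Fee base is the gross recovery, $813,190; costs are reimbursed separately.
First $52,000 at 44% = $22,880.00
Next $134,000 at 36.5% = $48,910.00
Next $150,000 at 32.5% = $48,750.00
Remaining $477,190 at 25.5% = $121,683.45
Fee: $22,880.00 + $48,910.00 + $48,750.00 + $121,683.45 = $242,223.45
$242,223.45 is under the $406,000 cap.

$242,223.45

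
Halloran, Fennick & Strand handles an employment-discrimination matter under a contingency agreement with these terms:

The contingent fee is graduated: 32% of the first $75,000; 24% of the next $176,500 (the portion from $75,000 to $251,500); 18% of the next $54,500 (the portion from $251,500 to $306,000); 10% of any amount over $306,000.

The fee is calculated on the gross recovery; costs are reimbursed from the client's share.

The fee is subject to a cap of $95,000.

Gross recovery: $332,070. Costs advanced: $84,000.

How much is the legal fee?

$78,777.00

Fee base is the gross recovery, $332,070; costs are reimbursed separately.
First $75,000 at 32% = $24,000.00
Next $176,500 at 24% = $42,360.00
Next $54,500 at 18% = $9,810.00
Remaining $26,070 at 10% = $2,607.00
Fee: $24,000.00 + $42,360.00 + $9,810.00 + $2,607.00 = $78,777.00
$78,777.00 is under the $95,000 cap.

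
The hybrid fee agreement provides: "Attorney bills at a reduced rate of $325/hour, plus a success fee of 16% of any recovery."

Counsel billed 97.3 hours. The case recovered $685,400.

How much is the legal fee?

Hourly: 97.3 × $325 = $31,622.50
Success fee: 16% of $685,400 = $109,664.00
Total: $31,622.50 + $109,664.00 = $141,286.50

$141,286.50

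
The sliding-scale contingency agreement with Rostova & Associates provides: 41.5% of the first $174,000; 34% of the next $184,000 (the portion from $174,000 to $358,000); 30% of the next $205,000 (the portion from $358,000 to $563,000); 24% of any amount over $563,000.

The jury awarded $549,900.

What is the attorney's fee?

First $174,000 at 41.5% = $72,210.00
Next $184,000 at 34% = $62,560.00
Remaining $191,900 at 30% = $57,570.00
Fee: $72,210.00 + $62,560.00 + $57,570.00 = $192,340.00

$192,340.00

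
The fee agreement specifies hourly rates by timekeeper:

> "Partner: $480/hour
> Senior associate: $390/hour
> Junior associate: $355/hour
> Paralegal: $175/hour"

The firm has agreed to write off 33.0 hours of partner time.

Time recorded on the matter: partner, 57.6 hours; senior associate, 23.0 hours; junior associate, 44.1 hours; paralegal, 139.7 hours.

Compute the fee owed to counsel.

$60,881.00

Partner: 57.6 × $480 = $27,648.00
Senior associate: 23.0 × $390 = $8,970.00
Junior associate: 44.1 × $355 = $15,655.50
Paralegal: 139.7 × $175 = $24,447.50
Subtotal: $76,721.00
Write-off: 33.0 × $480 = $15,840.00
Total: $76,721.00 − $15,840.00 = $60,881.00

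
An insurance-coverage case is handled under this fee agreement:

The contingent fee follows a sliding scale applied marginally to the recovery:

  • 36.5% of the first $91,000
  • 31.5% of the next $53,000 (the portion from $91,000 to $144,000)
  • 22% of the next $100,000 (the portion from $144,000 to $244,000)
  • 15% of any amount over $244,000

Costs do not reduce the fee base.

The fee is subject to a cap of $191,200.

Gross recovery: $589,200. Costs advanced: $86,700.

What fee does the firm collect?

Fee base is the gross recovery, $589,200; costs are reimbursed separately.
First $91,000 at 36.5% = $33,215.00
Next $53,000 at 31.5% = $16,695.00
Next $100,000 at 22% = $22,000.00
Remaining $345,200 at 15% = $51,780.00
Fee: $33,215.00 + $16,695.00 + $22,000.00 + $51,780.00 = $123,690.00
$123,690.00 is under the $191,200 cap.

$123,690.00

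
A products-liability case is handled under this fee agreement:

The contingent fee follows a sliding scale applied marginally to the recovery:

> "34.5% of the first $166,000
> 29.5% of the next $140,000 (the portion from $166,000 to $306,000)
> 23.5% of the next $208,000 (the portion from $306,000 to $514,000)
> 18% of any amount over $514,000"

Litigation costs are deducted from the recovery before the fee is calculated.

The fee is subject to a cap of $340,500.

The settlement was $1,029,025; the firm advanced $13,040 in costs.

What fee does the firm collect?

Fee base (net of costs): $1,029,025 − $13,040 = $1,015,985
First $166,000 at 34.5% = $57,270.00
Next $140,000 at 29.5% = $41,300.00
Next $208,000 at 23.5% = $48,880.00
Remaining $501,985 at 18% = $90,357.30
Fee: $57,270.00 + $41,300.00 + $48,880.00 + $90,357.30 = $237,807.30
$237,807.30 is under the $340,500 cap.

$237,807.30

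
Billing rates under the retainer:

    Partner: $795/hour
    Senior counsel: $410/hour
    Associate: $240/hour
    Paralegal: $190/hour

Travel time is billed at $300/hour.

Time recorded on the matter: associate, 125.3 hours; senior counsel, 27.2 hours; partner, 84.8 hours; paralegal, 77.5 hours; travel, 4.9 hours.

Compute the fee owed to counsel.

$124,835.00

Partner: 84.8 × $795 = $67,416.00
Senior counsel: 27.2 × $410 = $11,152.00
Associate: 125.3 × $240 = $30,072.00
Paralegal: 77.5 × $190 = $14,725.00
Subtotal: $67,416.00 + $11,152.00 + $30,072.00 + $14,725.00 = $123,365.00
Travel: 4.9 × $300 = $1,470.00
Total: $123,365.00 + $1,470.00 = $124,835.00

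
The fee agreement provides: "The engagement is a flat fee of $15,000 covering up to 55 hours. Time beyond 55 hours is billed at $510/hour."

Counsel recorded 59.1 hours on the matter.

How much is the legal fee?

Flat fee: $15,000.00
Excess hours: 59.1 − 55 = 4.1
Overrun: 4.1 × $510 = $2,091.00
Total: $15,000.00 + $2,091.00 = $17,091.00

$17,091.00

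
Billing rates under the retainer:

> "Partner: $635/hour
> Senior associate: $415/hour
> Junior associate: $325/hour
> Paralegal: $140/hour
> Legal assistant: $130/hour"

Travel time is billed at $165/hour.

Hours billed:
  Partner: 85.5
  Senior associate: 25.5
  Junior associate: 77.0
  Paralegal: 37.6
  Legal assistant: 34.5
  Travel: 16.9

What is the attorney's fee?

$102,437.50

Partner: 85.5 × $635 = $54,292.50
Senior associate: 25.5 × $415 = $10,582.50
Junior associate: 77.0 × $325 = $25,025.00
Paralegal: 37.6 × $140 = $5,264.00
Legal assistant: 34.5 × $130 = $4,485.00
Subtotal: $54,292.50 + $10,582.50 + $25,025.00 + $5,264.00 + $4,485.00 = $99,649.00
Travel: 16.9 × $165 = $2,788.50
Total: $99,649.00 + $2,788.50 = $102,437.50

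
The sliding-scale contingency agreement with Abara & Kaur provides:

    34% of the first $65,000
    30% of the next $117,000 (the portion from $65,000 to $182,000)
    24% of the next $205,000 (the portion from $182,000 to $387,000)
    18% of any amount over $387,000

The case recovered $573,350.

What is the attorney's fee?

$139,943.00

First $65,000 at 34% = $22,100.00
Next $117,000 at 30% = $35,100.00
Next $205,000 at 24% = $49,200.00
Remaining $186,350 at 18% = $33,543.00
Fee: $22,100.00 + $35,100.00 + $49,200.00 + $33,543.00 = $139,943.00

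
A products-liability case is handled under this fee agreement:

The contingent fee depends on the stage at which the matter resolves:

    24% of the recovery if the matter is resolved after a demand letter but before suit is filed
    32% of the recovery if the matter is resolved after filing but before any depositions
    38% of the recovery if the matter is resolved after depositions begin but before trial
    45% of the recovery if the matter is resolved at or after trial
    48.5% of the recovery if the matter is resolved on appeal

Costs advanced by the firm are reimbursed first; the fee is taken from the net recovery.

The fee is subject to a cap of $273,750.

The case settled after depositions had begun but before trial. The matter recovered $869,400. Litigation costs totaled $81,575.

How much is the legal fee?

Fee base (net of costs): $869,400 − $81,575 = $787,825
The matter settled after depositions had begun but before trial, so the 38% rate applies.
$787,825 × 38% = $299,373.50
$299,373.50 exceeds the $273,750 cap, so the fee is capped at $273,750.00.

$273,750.00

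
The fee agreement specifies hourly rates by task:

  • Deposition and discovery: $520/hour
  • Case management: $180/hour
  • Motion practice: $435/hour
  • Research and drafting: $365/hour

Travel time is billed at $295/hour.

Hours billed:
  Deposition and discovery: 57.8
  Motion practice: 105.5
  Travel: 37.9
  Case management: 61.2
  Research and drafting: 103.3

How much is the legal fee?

Deposition and discovery: 57.8 × $520 = $30,056.00
Case management: 61.2 × $180 = $11,016.00
Motion practice: 105.5 × $435 = $45,892.50
Research and drafting: 103.3 × $365 = $37,704.50
Subtotal: $30,056.00 + $11,016.00 + $45,892.50 + $37,704.50 = $124,669.00
Travel: 37.9 × $295 = $11,180.50
Total: $124,669.00 + $11,180.50 = $135,849.50

$135,849.50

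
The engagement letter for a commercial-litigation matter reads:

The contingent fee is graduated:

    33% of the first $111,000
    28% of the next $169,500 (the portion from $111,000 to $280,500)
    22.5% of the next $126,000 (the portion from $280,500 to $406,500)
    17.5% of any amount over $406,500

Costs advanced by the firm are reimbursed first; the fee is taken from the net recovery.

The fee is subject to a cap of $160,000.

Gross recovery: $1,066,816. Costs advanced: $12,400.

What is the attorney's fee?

$160,000.00

Fee base (net of costs): $1,066,816 − $12,400 = $1,054,416
First $111,000 at 33% = $36,630.00
Next $169,500 at 28% = $47,460.00
Next $126,000 at 22.5% = $28,350.00
Remaining $647,916 at 17.5% = $113,385.30
Fee: $36,630.00 + $47,460.00 + $28,350.00 + $113,385.30 = $225,825.30
$225,825.30 exceeds the $160,000 cap, so the fee is capped at $160,000.00.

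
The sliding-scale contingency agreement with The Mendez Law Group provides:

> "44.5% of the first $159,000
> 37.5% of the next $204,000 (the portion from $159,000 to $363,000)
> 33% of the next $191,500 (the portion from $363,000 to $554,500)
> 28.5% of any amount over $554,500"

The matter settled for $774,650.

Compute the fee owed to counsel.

$273,192.75

First $159,000 at 44.5% = $70,755.00
Next $204,000 at 37.5% = $76,500.00
Next $191,500 at 33% = $63,195.00
Remaining $220,150 at 28.5% = $62,742.75
Fee: $70,755.00 + $76,500.00 + $63,195.00 + $62,742.75 = $273,192.75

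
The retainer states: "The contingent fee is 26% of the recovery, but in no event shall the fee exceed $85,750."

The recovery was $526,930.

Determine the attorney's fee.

26% of $526,930 = $137,001.80
That exceeds the $85,750 cap, so the fee is capped at $85,750.

$85,750.00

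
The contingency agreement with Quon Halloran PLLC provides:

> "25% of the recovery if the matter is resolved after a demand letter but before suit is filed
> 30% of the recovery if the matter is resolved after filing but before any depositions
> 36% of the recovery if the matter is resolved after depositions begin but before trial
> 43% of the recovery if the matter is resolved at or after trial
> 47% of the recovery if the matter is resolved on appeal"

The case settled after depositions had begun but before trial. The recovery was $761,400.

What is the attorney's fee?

The matter settled after depositions had begun but before trial, so the 36% rate applies.
$761,400 × 36% = $274,104.00

$274,104.00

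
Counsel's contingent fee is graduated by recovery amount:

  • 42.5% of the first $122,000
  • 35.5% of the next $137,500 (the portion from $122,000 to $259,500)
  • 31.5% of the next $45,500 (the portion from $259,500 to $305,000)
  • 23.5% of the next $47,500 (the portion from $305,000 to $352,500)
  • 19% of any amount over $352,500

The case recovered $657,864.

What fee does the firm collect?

First $122,000 at 42.5% = $51,850.00
Next $137,500 at 35.5% = $48,812.50
Next $45,500 at 31.5% = $14,332.50
Next $47,500 at 23.5% = $11,162.50
Remaining $305,364 at 19% = $58,019.16
Fee: $51,850.00 + $48,812.50 + $14,332.50 + $11,162.50 + $58,019.16 = $184,176.66

$184,176.66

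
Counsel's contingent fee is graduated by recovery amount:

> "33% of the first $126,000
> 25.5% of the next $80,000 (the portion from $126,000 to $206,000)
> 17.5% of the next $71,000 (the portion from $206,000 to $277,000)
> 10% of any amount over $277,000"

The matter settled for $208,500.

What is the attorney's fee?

$62,417.50

First $126,000 at 33% = $41,580.00
Next $80,000 at 25.5% = $20,400.00
Remaining $2,500 at 17.5% = $437.50
Fee: $41,580.00 + $20,400.00 + $437.50 = $62,417.50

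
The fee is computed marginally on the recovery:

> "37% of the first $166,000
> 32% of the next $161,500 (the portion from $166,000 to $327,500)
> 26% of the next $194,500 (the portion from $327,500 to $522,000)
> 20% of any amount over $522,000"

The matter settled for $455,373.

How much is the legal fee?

$146,346.98

First $166,000 at 37% = $61,420.00
Next $161,500 at 32% = $51,680.00
Remaining $127,873 at 26% = $33,246.98
Fee: $61,420.00 + $51,680.00 + $33,246.98 = $146,346.98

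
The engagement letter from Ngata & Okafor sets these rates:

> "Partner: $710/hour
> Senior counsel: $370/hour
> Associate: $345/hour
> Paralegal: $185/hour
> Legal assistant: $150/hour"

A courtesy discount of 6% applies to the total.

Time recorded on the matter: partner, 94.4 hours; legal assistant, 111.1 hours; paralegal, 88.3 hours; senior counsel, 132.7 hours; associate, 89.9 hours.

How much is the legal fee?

$169,330.66

Partner: 94.4 × $710 = $67,024.00
Senior counsel: 132.7 × $370 = $49,099.00
Associate: 89.9 × $345 = $31,015.50
Paralegal: 88.3 × $185 = $16,335.50
Legal assistant: 111.1 × $150 = $16,665.00
Subtotal: $180,139.00
Less 6% discount: −$10,808.34
Total: $180,139.00 − $10,808.34 = $169,330.66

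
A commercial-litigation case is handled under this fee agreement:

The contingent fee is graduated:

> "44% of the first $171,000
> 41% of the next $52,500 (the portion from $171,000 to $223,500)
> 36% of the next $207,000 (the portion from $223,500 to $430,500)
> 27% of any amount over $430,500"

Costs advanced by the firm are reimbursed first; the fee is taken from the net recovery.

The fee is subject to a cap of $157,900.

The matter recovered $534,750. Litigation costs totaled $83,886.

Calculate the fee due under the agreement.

$157,900.00

Fee base (net of costs): $534,750 − $83,886 = $450,864
First $171,000 at 44% = $75,240.00
Next $52,500 at 41% = $21,525.00
Next $207,000 at 36% = $74,520.00
Remaining $20,364 at 27% = $5,498.28
Fee: $75,240.00 + $21,525.00 + $74,520.00 + $5,498.28 = $176,783.28
$176,783.28 exceeds the $157,900 cap, so the fee is capped at $157,900.00.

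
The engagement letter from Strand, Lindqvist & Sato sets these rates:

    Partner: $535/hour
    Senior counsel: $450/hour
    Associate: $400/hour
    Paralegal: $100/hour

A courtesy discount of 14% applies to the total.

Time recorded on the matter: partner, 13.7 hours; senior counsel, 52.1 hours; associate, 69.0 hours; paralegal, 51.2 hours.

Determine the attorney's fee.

$54,605.27

Partner: 13.7 × $535 = $7,329.50
Senior counsel: 52.1 × $450 = $23,445.00
Associate: 69.0 × $400 = $27,600.00
Paralegal: 51.2 × $100 = $5,120.00
Subtotal: $63,494.50
Less 14% discount: −$8,889.23
Total: $63,494.50 − $8,889.23 = $54,605.27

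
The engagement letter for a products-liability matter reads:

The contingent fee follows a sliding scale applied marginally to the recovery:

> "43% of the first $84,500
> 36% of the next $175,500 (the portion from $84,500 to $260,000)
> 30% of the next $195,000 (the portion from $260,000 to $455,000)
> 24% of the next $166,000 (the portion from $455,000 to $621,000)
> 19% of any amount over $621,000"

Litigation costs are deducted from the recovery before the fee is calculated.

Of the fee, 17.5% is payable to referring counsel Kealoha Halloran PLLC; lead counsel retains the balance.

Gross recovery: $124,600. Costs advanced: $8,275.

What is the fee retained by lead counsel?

$39,428.40

Fee base (net of costs): $124,600 − $8,275 = $116,325
First $84,500 at 43% = $36,335.00
Remaining $31,825 at 36% = $11,457.00
Fee: $36,335.00 + $11,457.00 = $47,792.00
Referral share: 17.5% of $47,792.00 = $8,363.60; lead counsel retains $47,792.00 − $8,363.60 = $39,428.40.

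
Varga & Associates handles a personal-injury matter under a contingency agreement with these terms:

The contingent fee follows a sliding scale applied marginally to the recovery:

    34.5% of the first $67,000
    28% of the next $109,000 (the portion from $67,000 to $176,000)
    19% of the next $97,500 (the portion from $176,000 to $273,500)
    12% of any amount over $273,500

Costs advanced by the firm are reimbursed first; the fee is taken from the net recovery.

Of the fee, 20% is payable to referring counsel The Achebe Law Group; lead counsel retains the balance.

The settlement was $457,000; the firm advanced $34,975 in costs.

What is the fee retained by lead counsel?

$71,986.40

Fee base (net of costs): $457,000 − $34,975 = $422,025
First $67,000 at 34.5% = $23,115.00
Next $109,000 at 28% = $30,520.00
Next $97,500 at 19% = $18,525.00
Remaining $148,525 at 12% = $17,823.00
Fee: $23,115.00 + $30,520.00 + $18,525.00 + $17,823.00 = $89,983.00
Referral share: 20% of $89,983.00 = $17,996.60; lead counsel retains $89,983.00 − $17,996.60 = $71,986.40.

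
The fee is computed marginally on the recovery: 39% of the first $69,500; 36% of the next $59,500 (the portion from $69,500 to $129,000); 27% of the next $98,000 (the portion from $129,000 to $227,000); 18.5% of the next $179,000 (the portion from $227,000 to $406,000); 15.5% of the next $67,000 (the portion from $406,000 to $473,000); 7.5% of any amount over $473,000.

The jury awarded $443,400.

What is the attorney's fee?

First $69,500 at 39% = $27,105.00
Next $59,500 at 36% = $21,420.00
Next $98,000 at 27% = $26,460.00
Next $179,000 at 18.5% = $33,115.00
Remaining $37,400 at 15.5% = $5,797.00
Fee: $27,105.00 + $21,420.00 + $26,460.00 + $33,115.00 + $5,797.00 = $113,897.00

$113,897.00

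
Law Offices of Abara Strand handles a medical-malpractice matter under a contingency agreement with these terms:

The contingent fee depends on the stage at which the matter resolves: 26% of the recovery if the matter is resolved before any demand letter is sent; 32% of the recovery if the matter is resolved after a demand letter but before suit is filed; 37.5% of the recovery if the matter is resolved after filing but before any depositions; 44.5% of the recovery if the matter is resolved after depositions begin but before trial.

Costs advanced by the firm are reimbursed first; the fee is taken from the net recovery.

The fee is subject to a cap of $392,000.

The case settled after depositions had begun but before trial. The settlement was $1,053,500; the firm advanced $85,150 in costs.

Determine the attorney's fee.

Fee base (net of costs): $1,053,500 − $85,150 = $968,350
The matter settled after depositions had begun but before trial, so the 44.5% rate applies.
$968,350 × 44.5% = $430,915.75
$430,915.75 exceeds the $392,000 cap, so the fee is capped at $392,000.00.

$392,000.00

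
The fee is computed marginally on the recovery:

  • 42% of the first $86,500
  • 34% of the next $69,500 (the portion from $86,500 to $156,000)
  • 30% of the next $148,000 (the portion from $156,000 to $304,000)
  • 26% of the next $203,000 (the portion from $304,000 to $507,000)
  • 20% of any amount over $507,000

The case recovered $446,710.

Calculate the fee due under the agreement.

$141,464.60

First $86,500 at 42% = $36,330.00
Next $69,500 at 34% = $23,630.00
Next $148,000 at 30% = $44,400.00
Remaining $142,710 at 26% = $37,104.60
Fee: $36,330.00 + $23,630.00 + $44,400.00 + $37,104.60 = $141,464.60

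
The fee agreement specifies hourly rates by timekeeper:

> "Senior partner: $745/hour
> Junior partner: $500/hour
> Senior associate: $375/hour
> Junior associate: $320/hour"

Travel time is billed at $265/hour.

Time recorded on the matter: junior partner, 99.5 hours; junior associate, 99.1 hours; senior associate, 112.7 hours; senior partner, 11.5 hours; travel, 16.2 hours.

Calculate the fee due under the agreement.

$136,585.00

Senior partner: 11.5 × $745 = $8,567.50
Junior partner: 99.5 × $500 = $49,750.00
Senior associate: 112.7 × $375 = $42,262.50
Junior associate: 99.1 × $320 = $31,712.00
Subtotal: $8,567.50 + $49,750.00 + $42,262.50 + $31,712.00 = $132,292.00
Travel: 16.2 × $265 = $4,293.00
Total: $132,292.00 + $4,293.00 = $136,585.00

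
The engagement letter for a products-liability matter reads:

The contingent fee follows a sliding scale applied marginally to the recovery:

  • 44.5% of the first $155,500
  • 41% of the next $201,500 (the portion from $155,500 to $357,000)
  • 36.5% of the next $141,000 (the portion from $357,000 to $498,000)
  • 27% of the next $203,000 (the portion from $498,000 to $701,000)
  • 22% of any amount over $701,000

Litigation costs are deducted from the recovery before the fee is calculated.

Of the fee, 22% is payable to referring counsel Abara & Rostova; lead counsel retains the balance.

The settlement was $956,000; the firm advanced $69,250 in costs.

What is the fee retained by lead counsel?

$233,182.95

Fee base (net of costs): $956,000 − $69,250 = $886,750
First $155,500 at 44.5% = $69,197.50
Next $201,500 at 41% = $82,615.00
Next $141,000 at 36.5% = $51,465.00
Next $203,000 at 27% = $54,810.00
Remaining $185,750 at 22% = $40,865.00
Fee: $69,197.50 + $82,615.00 + $51,465.00 + $54,810.00 + $40,865.00 = $298,952.50
Referral share: 22% of $298,952.50 = $65,769.55; lead counsel retains $298,952.50 − $65,769.55 = $233,182.95.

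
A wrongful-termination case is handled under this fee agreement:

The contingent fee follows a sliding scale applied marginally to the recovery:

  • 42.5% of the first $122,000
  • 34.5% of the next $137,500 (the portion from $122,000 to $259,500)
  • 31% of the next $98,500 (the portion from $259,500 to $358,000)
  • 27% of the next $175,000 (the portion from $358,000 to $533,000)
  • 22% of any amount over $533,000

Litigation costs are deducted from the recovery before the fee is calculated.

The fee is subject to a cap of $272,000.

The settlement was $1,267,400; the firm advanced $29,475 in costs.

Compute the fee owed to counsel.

$272,000.00

Fee base (net of costs): $1,267,400 − $29,475 = $1,237,925
First $122,000 at 42.5% = $51,850.00
Next $137,500 at 34.5% = $47,437.50
Next $98,500 at 31% = $30,535.00
Next $175,000 at 27% = $47,250.00
Remaining $704,925 at 22% = $155,083.50
Fee: $51,850.00 + $47,437.50 + $30,535.00 + $47,250.00 + $155,083.50 = $332,156.00
$332,156.00 exceeds the $272,000 cap, so the fee is capped at $272,000.00.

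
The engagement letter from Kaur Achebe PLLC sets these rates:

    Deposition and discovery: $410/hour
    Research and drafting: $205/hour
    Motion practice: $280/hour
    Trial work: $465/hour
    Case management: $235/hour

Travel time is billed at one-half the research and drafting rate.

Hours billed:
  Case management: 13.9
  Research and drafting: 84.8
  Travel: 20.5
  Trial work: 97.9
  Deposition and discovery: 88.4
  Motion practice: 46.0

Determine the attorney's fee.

$117,399.25

Deposition and discovery: 88.4 × $410 = $36,244.00
Research and drafting: 84.8 × $205 = $17,384.00
Motion practice: 46.0 × $280 = $12,880.00
Trial work: 97.9 × $465 = $45,523.50
Case management: 13.9 × $235 = $3,266.50
Subtotal: $36,244.00 + $17,384.00 + $12,880.00 + $45,523.50 + $3,266.50 = $115,298.00
Travel: 20.5 × ($205 ÷ 2) = 20.5 × $102.50 = $2,101.25
Total: $115,298.00 + $2,101.25 = $117,399.25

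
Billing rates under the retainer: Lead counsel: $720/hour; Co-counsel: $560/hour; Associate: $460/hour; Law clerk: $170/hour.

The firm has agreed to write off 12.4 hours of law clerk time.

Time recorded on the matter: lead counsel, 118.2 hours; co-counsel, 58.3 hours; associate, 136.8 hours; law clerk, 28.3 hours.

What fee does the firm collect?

Lead counsel: 118.2 × $720 = $85,104.00
Co-counsel: 58.3 × $560 = $32,648.00
Associate: 136.8 × $460 = $62,928.00
Law clerk: 28.3 × $170 = $4,811.00
Subtotal: $185,491.00
Write-off: 12.4 × $170 = $2,108.00
Total: $185,491.00 − $2,108.00 = $183,383.00

$183,383.00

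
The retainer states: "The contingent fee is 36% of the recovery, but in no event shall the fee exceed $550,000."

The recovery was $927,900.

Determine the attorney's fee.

$334,044.00

36% of $927,900 = $334,044.00
That is under the $550,000 cap.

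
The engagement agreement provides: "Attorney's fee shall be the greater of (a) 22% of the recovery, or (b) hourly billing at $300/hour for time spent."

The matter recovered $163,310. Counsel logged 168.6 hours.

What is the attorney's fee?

(a) 22% of $163,310 = $35,928.20
(b) 168.6 × $300 = $50,580.00
The greater is (b): $50,580.00.

$50,580.00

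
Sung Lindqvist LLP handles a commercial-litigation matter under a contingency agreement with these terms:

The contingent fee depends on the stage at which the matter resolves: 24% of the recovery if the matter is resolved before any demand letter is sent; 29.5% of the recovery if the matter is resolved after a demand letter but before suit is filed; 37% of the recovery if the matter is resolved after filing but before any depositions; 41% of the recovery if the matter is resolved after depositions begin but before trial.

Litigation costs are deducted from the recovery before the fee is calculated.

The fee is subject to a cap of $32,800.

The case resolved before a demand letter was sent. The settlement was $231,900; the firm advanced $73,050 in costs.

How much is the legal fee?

Fee base (net of costs): $231,900 − $73,050 = $158,850
The matter resolved before a demand letter was sent, so the 24% rate applies.
$158,850 × 24% = $38,124.00
$38,124.00 exceeds the $32,800 cap, so the fee is capped at $32,800.00.

$32,800.00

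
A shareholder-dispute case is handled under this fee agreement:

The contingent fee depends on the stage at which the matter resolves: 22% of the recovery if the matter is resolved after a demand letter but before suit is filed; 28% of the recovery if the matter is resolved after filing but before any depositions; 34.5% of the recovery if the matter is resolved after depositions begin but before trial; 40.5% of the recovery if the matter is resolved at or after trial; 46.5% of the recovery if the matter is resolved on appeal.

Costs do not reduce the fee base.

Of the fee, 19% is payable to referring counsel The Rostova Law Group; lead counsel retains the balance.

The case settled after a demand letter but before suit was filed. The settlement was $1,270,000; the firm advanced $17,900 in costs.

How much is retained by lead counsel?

$226,314.00

Fee base is the gross recovery, $1,270,000; costs are reimbursed separately.
The matter settled after a demand letter but before suit was filed, so the 22% rate applies.
$1,270,000 × 22% = $279,400.00
Referral share: 19% of $279,400.00 = $53,086.00; lead counsel retains $279,400.00 − $53,086.00 = $226,314.00.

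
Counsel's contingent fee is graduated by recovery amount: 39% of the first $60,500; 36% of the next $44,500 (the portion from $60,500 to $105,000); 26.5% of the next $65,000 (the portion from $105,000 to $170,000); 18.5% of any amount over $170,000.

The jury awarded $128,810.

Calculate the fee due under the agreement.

$45,924.65

First $60,500 at 39% = $23,595.00
Next $44,500 at 36% = $16,020.00
Remaining $23,810 at 26.5% = $6,309.65
Fee: $23,595.00 + $16,020.00 + $6,309.65 = $45,924.65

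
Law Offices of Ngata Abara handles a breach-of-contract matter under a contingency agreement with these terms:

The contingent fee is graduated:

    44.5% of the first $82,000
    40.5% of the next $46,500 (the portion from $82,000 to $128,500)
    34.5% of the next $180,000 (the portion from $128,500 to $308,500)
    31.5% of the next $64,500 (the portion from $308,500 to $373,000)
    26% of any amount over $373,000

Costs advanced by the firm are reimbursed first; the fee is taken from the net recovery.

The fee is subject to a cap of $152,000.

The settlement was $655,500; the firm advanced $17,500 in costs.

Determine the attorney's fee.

$152,000.00

Fee base (net of costs): $655,500 − $17,500 = $638,000
First $82,000 at 44.5% = $36,490.00
Next $46,500 at 40.5% = $18,832.50
Next $180,000 at 34.5% = $62,100.00
Next $64,500 at 31.5% = $20,317.50
Remaining $265,000 at 26% = $68,900.00
Fee: $36,490.00 + $18,832.50 + $62,100.00 + $20,317.50 + $68,900.00 = $206,640.00
$206,640.00 exceeds the $152,000 cap, so the fee is capped at $152,000.00.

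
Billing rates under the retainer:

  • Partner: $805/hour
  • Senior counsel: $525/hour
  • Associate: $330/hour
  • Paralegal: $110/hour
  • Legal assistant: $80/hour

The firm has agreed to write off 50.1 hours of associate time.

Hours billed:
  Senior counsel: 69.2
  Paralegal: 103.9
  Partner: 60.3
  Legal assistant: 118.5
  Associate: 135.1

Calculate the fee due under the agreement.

Partner: 60.3 × $805 = $48,541.50
Senior counsel: 69.2 × $525 = $36,330.00
Associate: 135.1 × $330 = $44,583.00
Paralegal: 103.9 × $110 = $11,429.00
Legal assistant: 118.5 × $80 = $9,480.00
Subtotal: $150,363.50
Write-off: 50.1 × $330 = $16,533.00
Total: $150,363.50 − $16,533.00 = $133,830.50

$133,830.50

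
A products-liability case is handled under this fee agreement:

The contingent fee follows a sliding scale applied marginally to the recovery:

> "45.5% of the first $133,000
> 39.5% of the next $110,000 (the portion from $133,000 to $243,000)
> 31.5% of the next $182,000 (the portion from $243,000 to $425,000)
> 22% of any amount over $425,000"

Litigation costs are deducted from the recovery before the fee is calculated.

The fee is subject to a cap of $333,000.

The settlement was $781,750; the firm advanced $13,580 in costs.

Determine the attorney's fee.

Fee base (net of costs): $781,750 − $13,580 = $768,170
First $133,000 at 45.5% = $60,515.00
Next $110,000 at 39.5% = $43,450.00
Next $182,000 at 31.5% = $57,330.00
Remaining $343,170 at 22% = $75,497.40
Fee: $60,515.00 + $43,450.00 + $57,330.00 + $75,497.40 = $236,792.40
$236,792.40 is under the $333,000 cap.

$236,792.40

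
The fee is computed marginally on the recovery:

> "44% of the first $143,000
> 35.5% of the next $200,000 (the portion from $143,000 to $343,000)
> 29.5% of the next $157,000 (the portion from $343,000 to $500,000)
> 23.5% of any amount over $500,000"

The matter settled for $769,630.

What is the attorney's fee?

$243,598.05

First $143,000 at 44% = $62,920.00
Next $200,000 at 35.5% = $71,000.00
Next $157,000 at 29.5% = $46,315.00
Remaining $269,630 at 23.5% = $63,363.05
Fee: $62,920.00 + $71,000.00 + $46,315.00 + $63,363.05 = $243,598.05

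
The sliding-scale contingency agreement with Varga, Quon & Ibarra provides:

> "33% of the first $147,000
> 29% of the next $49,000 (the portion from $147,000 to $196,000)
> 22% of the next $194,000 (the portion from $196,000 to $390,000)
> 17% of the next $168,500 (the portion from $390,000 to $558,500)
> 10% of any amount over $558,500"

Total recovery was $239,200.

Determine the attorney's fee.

$72,224.00

First $147,000 at 33% = $48,510.00
Next $49,000 at 29% = $14,210.00
Remaining $43,200 at 22% = $9,504.00
Fee: $48,510.00 + $14,210.00 + $9,504.00 = $72,224.00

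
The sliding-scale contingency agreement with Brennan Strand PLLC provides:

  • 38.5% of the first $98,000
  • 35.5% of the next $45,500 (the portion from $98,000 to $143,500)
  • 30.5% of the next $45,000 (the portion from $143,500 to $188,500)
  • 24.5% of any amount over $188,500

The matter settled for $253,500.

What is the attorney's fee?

First $98,000 at 38.5% = $37,730.00
Next $45,500 at 35.5% = $16,152.50
Next $45,000 at 30.5% = $13,725.00
Remaining $65,000 at 24.5% = $15,925.00
Fee: $37,730.00 + $16,152.50 + $13,725.00 + $15,925.00 = $83,532.50

$83,532.50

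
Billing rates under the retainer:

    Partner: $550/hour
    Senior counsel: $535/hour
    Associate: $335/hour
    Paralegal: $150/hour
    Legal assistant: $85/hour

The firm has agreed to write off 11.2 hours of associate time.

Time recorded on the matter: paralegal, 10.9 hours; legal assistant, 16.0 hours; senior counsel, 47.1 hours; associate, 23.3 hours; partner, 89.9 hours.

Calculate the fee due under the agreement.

$81,692.00

Partner: 89.9 × $550 = $49,445.00
Senior counsel: 47.1 × $535 = $25,198.50
Associate: 23.3 × $335 = $7,805.50
Paralegal: 10.9 × $150 = $1,635.00
Legal assistant: 16.0 × $85 = $1,360.00
Subtotal: $85,444.00
Write-off: 11.2 × $335 = $3,752.00
Total: $85,444.00 − $3,752.00 = $81,692.00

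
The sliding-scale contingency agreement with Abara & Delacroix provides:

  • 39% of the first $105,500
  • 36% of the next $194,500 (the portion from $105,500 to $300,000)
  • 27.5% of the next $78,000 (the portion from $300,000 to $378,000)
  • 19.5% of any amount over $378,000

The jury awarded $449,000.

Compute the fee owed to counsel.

$146,460.00

First $105,500 at 39% = $41,145.00
Next $194,500 at 36% = $70,020.00
Next $78,000 at 27.5% = $21,450.00
Remaining $71,000 at 19.5% = $13,845.00
Fee: $41,145.00 + $70,020.00 + $21,450.00 + $13,845.00 = $146,460.00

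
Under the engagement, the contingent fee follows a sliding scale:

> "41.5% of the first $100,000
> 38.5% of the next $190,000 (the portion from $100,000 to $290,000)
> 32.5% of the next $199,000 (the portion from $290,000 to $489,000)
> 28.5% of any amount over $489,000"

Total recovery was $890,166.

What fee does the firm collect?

First $100,000 at 41.5% = $41,500.00
Next $190,000 at 38.5% = $73,150.00
Next $199,000 at 32.5% = $64,675.00
Remaining $401,166 at 28.5% = $114,332.31
Fee: $41,500.00 + $73,150.00 + $64,675.00 + $114,332.31 = $293,657.31

$293,657.31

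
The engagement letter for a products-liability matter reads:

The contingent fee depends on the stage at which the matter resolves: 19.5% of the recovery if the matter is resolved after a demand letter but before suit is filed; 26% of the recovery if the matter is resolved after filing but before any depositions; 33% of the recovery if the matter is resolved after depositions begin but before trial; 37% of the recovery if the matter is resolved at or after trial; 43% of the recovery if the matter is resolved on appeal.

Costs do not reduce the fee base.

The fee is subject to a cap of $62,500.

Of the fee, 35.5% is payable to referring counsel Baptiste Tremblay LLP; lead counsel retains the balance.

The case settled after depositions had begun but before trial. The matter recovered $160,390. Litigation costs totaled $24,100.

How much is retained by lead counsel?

Fee base is the gross recovery, $160,390; costs are reimbursed separately.
The matter settled after depositions had begun but before trial, so the 33% rate applies.
$160,390 × 33% = $52,928.70
$52,928.70 is under the $62,500 cap.
Referral share: 35.5% of $52,928.70 = $18,789.69; lead counsel retains $52,928.70 − $18,789.69 = $34,139.01.

$34,139.01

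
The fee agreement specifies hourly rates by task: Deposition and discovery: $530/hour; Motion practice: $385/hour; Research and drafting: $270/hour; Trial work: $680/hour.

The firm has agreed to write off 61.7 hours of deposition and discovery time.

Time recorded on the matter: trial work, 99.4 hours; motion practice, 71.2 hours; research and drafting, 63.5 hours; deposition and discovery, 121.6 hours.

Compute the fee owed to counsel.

Deposition and discovery: 121.6 × $530 = $64,448.00
Motion practice: 71.2 × $385 = $27,412.00
Research and drafting: 63.5 × $270 = $17,145.00
Trial work: 99.4 × $680 = $67,592.00
Subtotal: $176,597.00
Write-off: 61.7 × $530 = $32,701.00
Total: $176,597.00 − $32,701.00 = $143,896.00

$143,896.00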